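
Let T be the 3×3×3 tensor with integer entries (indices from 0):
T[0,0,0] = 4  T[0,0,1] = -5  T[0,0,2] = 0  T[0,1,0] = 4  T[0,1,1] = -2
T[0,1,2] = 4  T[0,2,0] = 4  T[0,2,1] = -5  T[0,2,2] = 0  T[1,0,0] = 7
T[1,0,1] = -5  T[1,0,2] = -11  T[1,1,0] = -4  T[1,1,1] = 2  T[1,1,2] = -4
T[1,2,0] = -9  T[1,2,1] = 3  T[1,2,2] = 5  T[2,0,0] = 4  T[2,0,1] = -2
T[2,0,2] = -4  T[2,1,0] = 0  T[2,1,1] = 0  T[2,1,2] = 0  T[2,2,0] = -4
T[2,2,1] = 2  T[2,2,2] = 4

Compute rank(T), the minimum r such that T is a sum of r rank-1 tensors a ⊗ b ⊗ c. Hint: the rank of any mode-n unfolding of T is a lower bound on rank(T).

Lower bound: the mode-1 unfolding of T (rows indexed by i, columns by (j,k) = (0,0), (0,1), (0,2), (1,0), (1,1), (1,2), (2,0), (2,1), (2,2)) is [[4, -5, 0, 4, -2, 4, 4, -5, 0], [7, -5, -11, -4, 2, -4, -9, 3, 5], [4, -2, -4, 0, 0, 0, -4, 2, 4]].
There the 3×3 minor on rows i ∈ {0, 1, 2}, columns (j,k) ∈ {(0,0), (0,1), (0,2)} is det [[4, -5, 0], [7, -5, -11], [4, -2, -4]] = 72 ≠ 0, so this unfolding has rank ≥ 3; CP rank is at least every unfolding rank, so rank(T) ≥ 3. (Unfolding ranks only ever bound the CP rank from below — rank(T) can be strictly larger than all of them — so the matching upper bound has to come from an explicit 3-term decomposition.)
Upper bound: T is a sum of 3 rank-1 terms, T = [0, 2, 1] ⊗ [1, 0, -1] ⊗ [4, -2, -4] + [1, -1, 0] ⊗ [1, 2, 1] ⊗ [2, -1, 2] + [2, 1, 0] ⊗ [1, 0, 1] ⊗ [1, -2, -1] (one valid choice — decompositions are not unique — normalised so each a, b is primitive with positive first nonzero entry; check it by expanding all entries), so rank(T) ≤ 3.
These bounds meet, so rank(T) = 3.

3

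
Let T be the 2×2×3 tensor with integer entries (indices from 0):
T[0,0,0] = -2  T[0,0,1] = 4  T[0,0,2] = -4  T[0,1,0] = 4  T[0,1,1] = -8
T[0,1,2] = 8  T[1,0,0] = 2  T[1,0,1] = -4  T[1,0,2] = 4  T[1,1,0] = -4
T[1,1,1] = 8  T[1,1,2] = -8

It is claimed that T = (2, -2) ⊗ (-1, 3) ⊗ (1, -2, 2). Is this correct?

Reconstruct entry (0,1,0) from the claimed factors: Σₗ aₗ[0]bₗ[1]cₗ[0] = (2)·(3)·(1) = 6, but T[0,1,0] = 4. The claim is false.

No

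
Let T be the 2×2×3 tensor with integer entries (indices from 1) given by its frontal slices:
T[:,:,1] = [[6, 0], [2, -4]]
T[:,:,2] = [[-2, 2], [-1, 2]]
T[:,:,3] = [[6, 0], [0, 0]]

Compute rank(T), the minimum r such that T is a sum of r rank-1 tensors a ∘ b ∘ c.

3

Lower bound: the mode-3 unfolding of T (rows indexed by k, columns by (i,j) = (1,1), (1,2), (2,1), (2,2)) is [[6, 0, 2, -4], [-2, 2, -1, 2], [6, 0, 0, 0]].
There the 3×3 minor on rows k ∈ {1, 2, 3}, columns (i,j) ∈ {(1,1), (1,2), (2,1)} is det [[6, 0, 2], [-2, 2, -1], [6, 0, 0]] = -24 ≠ 0, so this unfolding has rank ≥ 3; CP rank is at least every unfolding rank, so rank(T) ≥ 3. (Unfolding ranks only ever bound the CP rank from below — rank(T) can be strictly larger than all of them — so the matching upper bound has to come from an explicit 3-term decomposition.)
Upper bound: T is a sum of 3 rank-1 terms, T = [0, 1] ∘ [1, -2] ∘ [2, -1, 0] + [1, 0] ∘ [1, -1] ∘ [2, -2, 2] + [1, 0] ∘ [2, 1] ∘ [2, 0, 2] (written with every a and b primitive with positive leading entry and the scale carried by c; CP decompositions are not unique, and this one is verified by expanding entrywise), so rank(T) ≤ 3.
These bounds meet, so rank(T) = 3.
Check entry T[1,2,2] = 2: (0)·(-2)·(-1) + (1)·(-1)·(-2) + (1)·(1)·(0) = 2.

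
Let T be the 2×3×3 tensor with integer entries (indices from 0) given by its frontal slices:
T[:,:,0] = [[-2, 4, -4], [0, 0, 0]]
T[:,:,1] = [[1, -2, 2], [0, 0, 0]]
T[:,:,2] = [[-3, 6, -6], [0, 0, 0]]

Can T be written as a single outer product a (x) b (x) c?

Yes

If T = a (x) b (x) c then every fibre of T is a multiple of the corresponding factor, so read the factors off the fibres through the nonzero entry T[0,0,0] = -2.
The mode-1 fibre T[:,0,0] = [-2, 0] gives a = (1, 0) (primitive direction); the mode-2 fibre T[0,:,0] = [-2, 4, -4] gives b = (1, -2, 2); then c[k] = T[0,0,k] / (a[0]·b[0]) = [-2, 1, -3] / 1 = (-2, 1, -3).
Expanding (1, 0) (x) (1, -2, 2) (x) (-2, 1, -3) reproduces all 18 entries of T, so T = (1, 0) (x) (1, -2, 2) (x) (-2, 1, -3) and rank(T) ≤ 1.
Equivalently every frontal slice T[:,:,k] is c[k] times the rank-1 matrix (1, 0) (x) (1, -2, 2). So T has rank 1 (it is nonzero).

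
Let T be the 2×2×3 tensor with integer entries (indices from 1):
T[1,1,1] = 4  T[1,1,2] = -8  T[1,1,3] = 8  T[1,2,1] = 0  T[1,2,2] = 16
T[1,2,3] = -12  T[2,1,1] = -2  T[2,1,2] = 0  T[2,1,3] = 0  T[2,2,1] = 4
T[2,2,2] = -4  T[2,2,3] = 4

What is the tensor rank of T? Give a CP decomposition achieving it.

rank(T) = 3

Lower bound: the mode-3 unfolding of T (rows indexed by k, columns by (i,j) = (1,1), (1,2), (2,1), (2,2)) is [[4, 0, -2, 4], [-8, 16, 0, -4], [8, -12, 0, 4]].
There the 3×3 minor on rows k ∈ {1, 2, 3}, columns (i,j) ∈ {(1,1), (1,2), (2,1)} is det [[4, 0, -2], [-8, 16, 0], [8, -12, 0]] = 64 ≠ 0, so this unfolding has rank ≥ 3; CP rank is at least every unfolding rank, so rank(T) ≥ 3. (Flattening ranks never certify an upper bound on CP rank; for that we must actually write T with 3 rank-1 terms.)
Upper bound: T is a sum of 3 rank-1 terms, T = [1, 0] ⊗ [0, 1] ⊗ [8, 8, -4] + [2, -1] ⊗ [1, -2] ⊗ [2, -2, 2] + [2, 1] ⊗ [1, 0] ⊗ [0, -2, 2] (one valid choice — decompositions are not unique — normalised so each a, b is primitive with positive first nonzero entry; check it by expanding all entries), so rank(T) ≤ 3.
These bounds meet, so rank(T) = 3.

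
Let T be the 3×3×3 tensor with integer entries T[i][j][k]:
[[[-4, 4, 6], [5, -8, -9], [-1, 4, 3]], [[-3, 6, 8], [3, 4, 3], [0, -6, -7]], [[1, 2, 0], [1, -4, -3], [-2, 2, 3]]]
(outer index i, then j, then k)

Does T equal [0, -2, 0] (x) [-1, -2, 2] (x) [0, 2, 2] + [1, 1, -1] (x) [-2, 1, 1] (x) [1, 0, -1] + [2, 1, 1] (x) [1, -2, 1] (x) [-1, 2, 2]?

Yes

Reconstruct entrywise from the claimed factors. For example, T[2,1,2] = -3 and Σₗ aₗ[2]bₗ[1]cₗ[2] = (0)·(-2)·(2) + (-1)·(1)·(-1) + (1)·(-2)·(2) = -3; checking all 27 entries, every one matches. The claim holds.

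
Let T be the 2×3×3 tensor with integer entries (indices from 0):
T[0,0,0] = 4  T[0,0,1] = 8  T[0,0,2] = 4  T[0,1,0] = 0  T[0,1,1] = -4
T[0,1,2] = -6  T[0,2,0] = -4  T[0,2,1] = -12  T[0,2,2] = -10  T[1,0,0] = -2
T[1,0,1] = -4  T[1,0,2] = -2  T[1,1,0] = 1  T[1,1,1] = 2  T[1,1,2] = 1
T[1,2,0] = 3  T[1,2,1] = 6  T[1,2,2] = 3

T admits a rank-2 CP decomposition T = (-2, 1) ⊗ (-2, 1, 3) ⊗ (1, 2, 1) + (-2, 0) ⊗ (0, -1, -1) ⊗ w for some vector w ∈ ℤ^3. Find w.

Subtract the known terms from T to get the rank-1 residual R = (-2, 0) ⊗ (0, -1, -1) ⊗ w, so R[i,j,k] = a[i]·b[j]·w[k]. Pick indices with nonzero a[0]·b[1] = (-2)·(-1) = 2. Only the fibre through (0,1,·) is needed: R[0,1,:] = T[0,1,:] − Σₗ aₗ[0]bₗ[1]cₗ = [0, -4, -6] − (-2)·(1)·(1, 2, 1) = [2, 0, -4]. Then w[k] = R[0,1,k] / 2 for each k, giving w = [2, 0, -4] / 2 = (1, 0, -2).

w = (1, 0, -2)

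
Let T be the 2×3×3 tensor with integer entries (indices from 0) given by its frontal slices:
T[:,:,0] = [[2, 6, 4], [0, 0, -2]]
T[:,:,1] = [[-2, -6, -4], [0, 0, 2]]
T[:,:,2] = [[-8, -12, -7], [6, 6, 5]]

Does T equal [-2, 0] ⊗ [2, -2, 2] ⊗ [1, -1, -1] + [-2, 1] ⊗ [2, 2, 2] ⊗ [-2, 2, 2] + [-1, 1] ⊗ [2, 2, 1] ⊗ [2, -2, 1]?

Reconstruct entry (0,0,0) from the claimed factors: Σₗ aₗ[0]bₗ[0]cₗ[0] = (-2)·(2)·(1) + (-2)·(2)·(-2) + (-1)·(2)·(2) = 0, but T[0,0,0] = 2. The claim is false.

No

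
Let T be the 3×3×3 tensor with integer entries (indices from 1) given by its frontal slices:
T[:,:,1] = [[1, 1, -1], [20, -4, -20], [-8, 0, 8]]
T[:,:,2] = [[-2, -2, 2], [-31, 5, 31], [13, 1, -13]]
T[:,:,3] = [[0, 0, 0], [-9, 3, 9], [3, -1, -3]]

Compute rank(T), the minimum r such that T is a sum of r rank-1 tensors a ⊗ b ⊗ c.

2

Lower bound: the mode-1 unfolding of T (rows indexed by i, columns by (j,k) = (1,1), (1,2), (1,3), (2,1), (2,2), (2,3), (3,1), (3,2), (3,3)) is [[1, -2, 0, 1, -2, 0, -1, 2, 0], [20, -31, -9, -4, 5, 3, -20, 31, 9], [-8, 13, 3, 0, 1, -1, 8, -13, -3]].
There the 2×2 minor on rows i ∈ {1, 2}, columns (j,k) ∈ {(1,1), (1,2)} is det [[1, -2], [20, -31]] = 9 ≠ 0, so this unfolding has rank ≥ 2; CP rank is at least every unfolding rank, so rank(T) ≥ 2. (Unfolding ranks only ever bound the CP rank from below — rank(T) can be strictly larger than all of them — so the matching upper bound has to come from an explicit 2-term decomposition.)
Upper bound — finding two terms. Write S_k = T[:,:,k] for the frontal slices: S₁ = [[1, 1, -1], [20, -4, -20], [-8, 0, 8]], S₂ = [[-2, -2, 2], [-31, 5, 31], [13, 1, -13]], S₃ = [[0, 0, 0], [-9, 3, 9], [3, -1, -3]].
If T = a₁ ⊗ b₁ ⊗ c₁ + a₂ ⊗ b₂ ⊗ c₂ then each S_k = c₁[k]·a₁b₁ᵀ + c₂[k]·a₂b₂ᵀ. S₁ and S₂ are linearly independent, so a₁b₁ᵀ and a₂b₂ᵀ must span the same plane of matrices: they are the rank-1 matrices of the form x·S₁ + y·S₂.
The 2×2 minor of x·S₁ + y·S₂ on rows {1,2}, columns {1,2} is −24·x² + 84·xy − 72·y² = (-12)·(2·x − 3·y)(x − 2·y), vanishing at (x:y) = (3:2) and (2:1).
M₁ = 3·S₁ + 2·S₂ = [[-1, -1, 1], [-2, -2, 2], [2, 2, -2]] = −(1, 2, -2)(1, 1, -1)ᵀ and M₂ = 2·S₁ + S₂ = [[0, 0, 0], [9, -3, -9], [-3, 1, 3]] = (0, 3, -1)(3, -1, -3)ᵀ, so take a₁ = (1, 2, -2), b₁ = (1, 1, -1), a₂ = (0, 3, -1), b₂ = (3, -1, -3).
Each slice is an integer combination of E₁ = a₁b₁ᵀ and E₂ = a₂b₂ᵀ: S₁ = E₁ + 2·E₂, S₂ = −2·E₁ − 3·E₂, S₃ = −E₂; reading off coefficients, c₁ = (1, -2, 0) and c₂ = (2, -3, -1).
Hence T = (1, 2, -2) ⊗ (1, 1, -1) ⊗ (1, -2, 0) + (0, 3, -1) ⊗ (3, -1, -3) ⊗ (2, -3, -1), so rank(T) ≤ 2.
These bounds meet, so rank(T) = 2.
Check entry T[3,3,3] = -3: (-2)·(-1)·(0) + (-1)·(-3)·(-1) = -3.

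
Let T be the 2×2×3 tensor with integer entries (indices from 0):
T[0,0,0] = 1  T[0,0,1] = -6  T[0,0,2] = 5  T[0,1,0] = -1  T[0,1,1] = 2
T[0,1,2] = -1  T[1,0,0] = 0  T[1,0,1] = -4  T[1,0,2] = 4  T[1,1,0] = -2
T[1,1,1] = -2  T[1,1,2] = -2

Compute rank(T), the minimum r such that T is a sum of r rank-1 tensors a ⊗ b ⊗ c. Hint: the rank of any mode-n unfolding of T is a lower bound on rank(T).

Lower bound: the mode-3 unfolding of T (rows indexed by k, columns by (i,j) = (0,0), (0,1), (1,0), (1,1)) is [[1, -1, 0, -2], [-6, 2, -4, -2], [5, -1, 4, -2]].
There the 3×3 minor on rows k ∈ {0, 1, 2}, columns (i,j) ∈ {(0,0), (0,1), (1,1)} is det [[1, -1, -2], [-6, 2, -2], [5, -1, -2]] = 24 ≠ 0, so this unfolding has rank ≥ 3; CP rank is at least every unfolding rank, so rank(T) ≥ 3. (Flattening ranks never certify an upper bound on CP rank; for that we must actually write T with 3 rank-1 terms.)
Upper bound: T is a sum of 3 rank-1 terms, T = [0, 1] ⊗ [0, 1] ⊗ [-2, -2, -2] + [1, 0] ⊗ [1, -1] ⊗ [1, -2, 1] + [1, 1] ⊗ [1, 0] ⊗ [0, -4, 4] (one valid choice — decompositions are not unique — normalised so each a, b is primitive with positive first nonzero entry; check it by expanding all entries), so rank(T) ≤ 3.
These bounds meet, so rank(T) = 3.

3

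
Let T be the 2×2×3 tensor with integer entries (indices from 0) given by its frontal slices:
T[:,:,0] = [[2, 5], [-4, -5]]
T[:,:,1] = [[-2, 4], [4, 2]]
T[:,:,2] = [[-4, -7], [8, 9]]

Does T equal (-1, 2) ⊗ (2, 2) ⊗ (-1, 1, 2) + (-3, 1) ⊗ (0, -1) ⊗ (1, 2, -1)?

Reconstruct entrywise from the claimed factors. For example, T[0,1,1] = 4 and Σₗ aₗ[0]bₗ[1]cₗ[1] = (-1)·(2)·(1) + (-3)·(-1)·(2) = 4; checking all 12 entries, every one matches. The claim holds.

Yes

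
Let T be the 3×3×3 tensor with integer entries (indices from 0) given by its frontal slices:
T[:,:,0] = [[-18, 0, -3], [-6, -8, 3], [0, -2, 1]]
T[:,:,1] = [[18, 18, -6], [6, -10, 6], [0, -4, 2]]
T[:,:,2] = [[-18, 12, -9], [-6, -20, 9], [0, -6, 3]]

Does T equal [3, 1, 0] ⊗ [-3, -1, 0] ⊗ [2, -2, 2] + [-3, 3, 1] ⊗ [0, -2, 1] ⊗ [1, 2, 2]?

Reconstruct entry (0,1,2) from the claimed factors: Σₗ aₗ[0]bₗ[1]cₗ[2] = (3)·(-1)·(2) + (-3)·(-2)·(2) = 6, but T[0,1,2] = 12. The claim is false.

No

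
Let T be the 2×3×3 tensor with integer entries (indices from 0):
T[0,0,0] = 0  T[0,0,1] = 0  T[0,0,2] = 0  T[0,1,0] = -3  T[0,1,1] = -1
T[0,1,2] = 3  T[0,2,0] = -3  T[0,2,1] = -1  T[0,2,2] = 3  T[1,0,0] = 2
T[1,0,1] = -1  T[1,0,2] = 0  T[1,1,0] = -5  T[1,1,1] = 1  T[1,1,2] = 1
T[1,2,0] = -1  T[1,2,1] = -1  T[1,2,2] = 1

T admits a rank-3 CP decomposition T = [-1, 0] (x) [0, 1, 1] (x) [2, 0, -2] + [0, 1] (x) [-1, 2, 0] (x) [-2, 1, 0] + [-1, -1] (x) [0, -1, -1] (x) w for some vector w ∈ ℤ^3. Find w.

w = [-1, -1, 1]

Subtract the known terms from T to get the rank-1 residual R = [-1, -1] (x) [0, -1, -1] (x) w, so R[i,j,k] = a[i]·b[j]·w[k]. Pick indices with nonzero a[0]·b[1] = (-1)·(-1) = 1. Only the fibre through (0,1,·) is needed: R[0,1,:] = T[0,1,:] − Σₗ aₗ[0]bₗ[1]cₗ = [-3, -1, 3] − (-1)·(1)·[2, 0, -2] − (0)·(2)·[-2, 1, 0] = [-1, -1, 1]. Then w[k] = R[0,1,k] / 1 for each k, giving w = [-1, -1, 1] / 1 = [-1, -1, 1].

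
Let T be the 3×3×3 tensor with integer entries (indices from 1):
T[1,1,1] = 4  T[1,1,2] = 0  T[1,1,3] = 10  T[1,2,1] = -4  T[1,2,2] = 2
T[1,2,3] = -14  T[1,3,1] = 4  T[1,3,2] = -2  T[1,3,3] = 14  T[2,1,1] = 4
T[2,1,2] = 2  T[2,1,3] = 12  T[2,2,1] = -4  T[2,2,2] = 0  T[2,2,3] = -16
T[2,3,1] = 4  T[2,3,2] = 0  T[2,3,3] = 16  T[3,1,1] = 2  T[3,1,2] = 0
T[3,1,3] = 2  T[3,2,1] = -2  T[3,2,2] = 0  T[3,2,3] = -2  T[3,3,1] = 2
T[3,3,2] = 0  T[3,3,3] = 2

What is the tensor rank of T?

3

Lower bound: the mode-1 unfolding of T (rows indexed by i, columns by (j,k) = (1,1), (1,2), (1,3), (2,1), (2,2), (2,3), (3,1), (3,2), (3,3)) is [[4, 0, 10, -4, 2, -14, 4, -2, 14], [4, 2, 12, -4, 0, -16, 4, 0, 16], [2, 0, 2, -2, 0, -2, 2, 0, 2]].
There the 3×3 minor on rows i ∈ {1, 2, 3}, columns (j,k) ∈ {(1,1), (1,2), (1,3)} is det [[4, 0, 10], [4, 2, 12], [2, 0, 2]] = -24 ≠ 0, so this unfolding has rank ≥ 3; CP rank is at least every unfolding rank, so rank(T) ≥ 3. (Flattening ranks never certify an upper bound on CP rank; for that we must actually write T with 3 rank-1 terms.)
Upper bound: T is a sum of 3 rank-1 terms, T = [1, 1, 0] ⊗ [1, -2, 2] ⊗ [0, -2, 4] + [1, 2, 0] ⊗ [1, -1, 1] ⊗ [0, 2, 2] + [2, 2, 1] ⊗ [1, -1, 1] ⊗ [2, 0, 2] (one valid choice — decompositions are not unique — normalised so each a, b is primitive with positive first nonzero entry; check it by expanding all entries), so rank(T) ≤ 3.
These bounds meet, so rank(T) = 3.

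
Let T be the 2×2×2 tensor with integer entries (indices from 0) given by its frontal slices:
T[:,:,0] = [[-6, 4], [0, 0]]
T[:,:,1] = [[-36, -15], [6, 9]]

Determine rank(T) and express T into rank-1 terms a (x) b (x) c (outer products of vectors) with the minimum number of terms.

rank(T) = 2

Lower bound: the mode-3 unfolding of T (rows indexed by k, columns by (i,j) = (0,0), (0,1), (1,0), (1,1)) is [[-6, 4, 0, 0], [-36, -15, 6, 9]].
There the 2×2 minor on rows k ∈ {0, 1}, columns (i,j) ∈ {(0,0), (0,1)} is det [[-6, 4], [-36, -15]] = 234 ≠ 0, so this unfolding has rank ≥ 2; CP rank is at least every unfolding rank, so rank(T) ≥ 2. (Flattening ranks never certify an upper bound on CP rank; for that we must actually write T with 2 rank-1 terms.)
Upper bound — finding two terms. Write S_k = T[:,:,k] for the frontal slices: S₀ = [[-6, 4], [0, 0]], S₁ = [[-36, -15], [6, 9]].
If T = a₁ (x) b₁ (x) c₁ + a₂ (x) b₂ (x) c₂ then each S_k = c₁[k]·a₁b₁ᵀ + c₂[k]·a₂b₂ᵀ. S₀ and S₁ are linearly independent, so a₁b₁ᵀ and a₂b₂ᵀ must span the same plane of matrices: they are the rank-1 matrices of the form x·S₀ + y·S₁.
det(x·S₀ + y·S₁) is −78·xy − 234·y² = (-78)·(x + 3·y)(y), vanishing at (x:y) = (3:-1) and (1:0).
M₁ = 3·S₀ − S₁ = [[18, 27], [-6, -9]] = 3·[3, -1][2, 3]ᵀ and M₂ = S₀ = [[-6, 4], [0, 0]] = (-2)·[1, 0][3, -2]ᵀ, so take a₁ = [3, -1], b₁ = [2, 3], a₂ = [1, 0], b₂ = [3, -2].
Each slice is an integer combination of E₁ = a₁b₁ᵀ and E₂ = a₂b₂ᵀ: S₀ = −2·E₂, S₁ = −3·E₁ − 6·E₂; reading off coefficients, c₁ = [0, -3] and c₂ = [-2, -6].
Hence T = [3, -1] (x) [2, 3] (x) [0, -3] + [1, 0] (x) [3, -2] (x) [-2, -6], so rank(T) ≤ 2.
These bounds meet, so rank(T) = 2.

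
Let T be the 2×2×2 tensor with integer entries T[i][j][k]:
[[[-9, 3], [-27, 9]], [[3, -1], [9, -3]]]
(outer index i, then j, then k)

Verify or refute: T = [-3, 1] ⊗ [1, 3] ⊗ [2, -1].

No

Reconstruct entry (0,0,0) from the claimed factors: Σₗ aₗ[0]bₗ[0]cₗ[0] = (-3)·(1)·(2) = -6, but T[0,0,0] = -9. The claim is false.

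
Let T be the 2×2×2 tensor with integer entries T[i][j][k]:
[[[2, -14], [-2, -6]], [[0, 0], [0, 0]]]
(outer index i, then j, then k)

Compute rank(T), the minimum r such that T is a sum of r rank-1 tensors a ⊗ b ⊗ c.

2

Lower bound: the mode-2 unfolding of T (rows indexed by j, columns by (i,k) = (0,0), (0,1), (1,0), (1,1)) is [[2, -14, 0, 0], [-2, -6, 0, 0]].
There the 2×2 minor on rows j ∈ {0, 1}, columns (i,k) ∈ {(0,0), (0,1)} is det [[2, -14], [-2, -6]] = -40 ≠ 0, so this unfolding has rank ≥ 2; CP rank is at least every unfolding rank, so rank(T) ≥ 2. (Flattening ranks never certify an upper bound on CP rank; for that we must actually write T with 2 rank-1 terms.)
Upper bound — finding two terms. Every mode-1 slice of T is a multiple of one matrix: T[i,:,:] = a[i]·M with a = (1, 0) and M = [[2, -14], [-2, -6]] (rows indexed by j, columns by k). So it suffices to write M as a sum of two rank-1 matrices.
Splitting M by its rows (j = 0, 1), M = (1, 0)(2, -14)ᵀ + (0, 1)(-2, -6)ᵀ.
Hence T = (1, 0) ⊗ (1, 0) ⊗ (2, -14) + (1, 0) ⊗ (0, 1) ⊗ (-2, -6), so rank(T) ≤ 2.
These bounds meet, so rank(T) = 2.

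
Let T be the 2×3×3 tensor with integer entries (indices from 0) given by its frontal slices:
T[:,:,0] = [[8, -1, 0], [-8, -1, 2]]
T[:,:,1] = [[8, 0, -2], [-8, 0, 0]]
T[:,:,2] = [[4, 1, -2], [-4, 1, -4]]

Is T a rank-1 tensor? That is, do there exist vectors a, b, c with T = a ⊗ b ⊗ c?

The mode-3 unfolding of T (rows indexed by k, columns by (i,j) = (0,0), (0,1), (0,2), (1,0), (1,1), (1,2)) is [[8, -1, 0, -8, -1, 2], [8, 0, -2, -8, 0, 0], [4, 1, -2, -4, 1, -4]].
There the 3×3 minor on rows k ∈ {0, 1, 2}, columns (i,j) ∈ {(0,0), (0,1), (0,2)} is det [[8, -1, 0], [8, 0, -2], [4, 1, -2]] = 8 ≠ 0, so this unfolding has rank ≥ 3; CP rank is at least every unfolding rank, so rank(T) ≥ 3.
In particular rank(T) ≥ 3 > 1, so T is not rank-1.

No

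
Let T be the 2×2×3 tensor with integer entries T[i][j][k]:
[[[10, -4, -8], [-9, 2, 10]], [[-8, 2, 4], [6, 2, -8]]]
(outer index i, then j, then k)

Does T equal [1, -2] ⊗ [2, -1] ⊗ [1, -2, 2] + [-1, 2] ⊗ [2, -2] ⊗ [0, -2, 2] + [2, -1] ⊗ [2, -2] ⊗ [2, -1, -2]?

Yes

Reconstruct entrywise from the claimed factors. For example, T[1,0,0] = -8 and Σₗ aₗ[1]bₗ[0]cₗ[0] = (-2)·(2)·(1) + (2)·(2)·(0) + (-1)·(2)·(2) = -8; checking all 12 entries, every one matches. The claim holds.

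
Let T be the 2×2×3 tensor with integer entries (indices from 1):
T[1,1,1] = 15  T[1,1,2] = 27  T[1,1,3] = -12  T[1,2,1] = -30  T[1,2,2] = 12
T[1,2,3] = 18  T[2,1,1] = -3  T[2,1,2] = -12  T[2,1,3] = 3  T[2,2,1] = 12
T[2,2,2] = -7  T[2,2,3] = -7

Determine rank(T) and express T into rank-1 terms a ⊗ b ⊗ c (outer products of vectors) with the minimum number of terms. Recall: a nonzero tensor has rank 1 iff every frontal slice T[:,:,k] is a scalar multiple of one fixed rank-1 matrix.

rank(T) = 2

Lower bound: the mode-1 unfolding of T (rows indexed by i, columns by (j,k) = (1,1), (1,2), (1,3), (2,1), (2,2), (2,3)) is [[15, 27, -12, -30, 12, 18], [-3, -12, 3, 12, -7, -7]].
There the 2×2 minor on rows i ∈ {1, 2}, columns (j,k) ∈ {(1,1), (1,2)} is det [[15, 27], [-3, -12]] = -99 ≠ 0, so this unfolding has rank ≥ 2; CP rank is at least every unfolding rank, so rank(T) ≥ 2. (Unfolding ranks only ever bound the CP rank from below — rank(T) can be strictly larger than all of them — so the matching upper bound has to come from an explicit 2-term decomposition.)
Upper bound — finding two terms. Write S_k = T[:,:,k] for the frontal slices: S₁ = [[15, -30], [-3, 12]], S₂ = [[27, 12], [-12, -7]], S₃ = [[-12, 18], [3, -7]].
If T = a₁ ⊗ b₁ ⊗ c₁ + a₂ ⊗ b₂ ⊗ c₂ then each S_k = c₁[k]·a₁b₁ᵀ + c₂[k]·a₂b₂ᵀ. S₁ and S₂ are linearly independent, so a₁b₁ᵀ and a₂b₂ᵀ must span the same plane of matrices: they are the rank-1 matrices of the form x·S₁ + y·S₂.
det(x·S₁ + y·S₂) is 90·x² − 105·xy − 45·y² = 15·(2·x − 3·y)(3·x + y), vanishing at (x:y) = (3:2) and (1:-3).
M₁ = 3·S₁ + 2·S₂ = [[99, -66], [-33, 22]] = 11·[3, -1][3, -2]ᵀ and M₂ = S₁ − 3·S₂ = [[-66, -66], [33, 33]] = (-33)·[2, -1][1, 1]ᵀ, so take a₁ = [3, -1], b₁ = [3, -2], a₂ = [2, -1], b₂ = [1, 1].
Each slice is an integer combination of E₁ = a₁b₁ᵀ and E₂ = a₂b₂ᵀ: S₁ = 3·E₁ − 6·E₂, S₂ = E₁ + 9·E₂, S₃ = −2·E₁ + 3·E₂; reading off coefficients, c₁ = [3, 1, -2] and c₂ = [-6, 9, 3].
Hence T = [3, -1] ⊗ [3, -2] ⊗ [3, 1, -2] + [2, -1] ⊗ [1, 1] ⊗ [-6, 9, 3], so rank(T) ≤ 2.
These bounds meet, so rank(T) = 2.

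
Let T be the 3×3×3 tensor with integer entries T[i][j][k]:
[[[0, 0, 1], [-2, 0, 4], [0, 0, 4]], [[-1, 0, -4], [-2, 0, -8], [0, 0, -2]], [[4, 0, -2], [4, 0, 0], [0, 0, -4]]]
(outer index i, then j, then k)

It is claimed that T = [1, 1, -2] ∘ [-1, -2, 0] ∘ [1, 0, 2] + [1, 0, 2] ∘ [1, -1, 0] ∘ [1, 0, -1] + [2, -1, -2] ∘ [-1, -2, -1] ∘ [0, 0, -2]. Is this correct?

No

Reconstruct entry (0,1,0) from the claimed factors: Σₗ aₗ[0]bₗ[1]cₗ[0] = (1)·(-2)·(1) + (1)·(-1)·(1) + (2)·(-2)·(0) = -3, but T[0,1,0] = -2. The claim is false.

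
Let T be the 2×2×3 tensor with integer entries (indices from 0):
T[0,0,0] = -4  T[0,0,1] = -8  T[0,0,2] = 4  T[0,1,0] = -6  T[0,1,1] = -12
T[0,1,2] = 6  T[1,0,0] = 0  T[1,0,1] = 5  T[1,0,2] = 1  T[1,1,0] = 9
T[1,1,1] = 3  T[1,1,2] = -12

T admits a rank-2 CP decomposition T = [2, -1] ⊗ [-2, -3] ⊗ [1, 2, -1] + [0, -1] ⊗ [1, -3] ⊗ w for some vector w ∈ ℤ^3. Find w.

w = [2, -1, -3]

Subtract the known terms from T to get the rank-1 residual R = [0, -1] ⊗ [1, -3] ⊗ w, so R[i,j,k] = a[i]·b[j]·w[k]. Pick indices with nonzero a[1]·b[0] = (-1)·(1) = -1. Only the fibre through (1,0,·) is needed: R[1,0,:] = T[1,0,:] − Σₗ aₗ[1]bₗ[0]cₗ = [0, 5, 1] − (-1)·(-2)·[1, 2, -1] = [-2, 1, 3]. Then w[k] = R[1,0,k] / -1 for each k, giving w = [-2, 1, 3] / -1 = [2, -1, -3].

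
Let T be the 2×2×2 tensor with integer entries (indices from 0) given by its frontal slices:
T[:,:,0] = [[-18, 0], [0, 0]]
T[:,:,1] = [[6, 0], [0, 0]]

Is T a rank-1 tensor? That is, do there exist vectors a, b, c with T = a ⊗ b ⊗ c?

The mode-1 fibre T[:,0,0] = [-18, 0] gives a = [1, 0] (primitive direction); the mode-2 fibre T[0,:,0] = [-18, 0] gives b = [1, 0]; then c[k] = T[0,0,k] / (a[0]·b[0]) = [-18, 6] / 1 = [-18, 6].
Expanding [1, 0] ⊗ [1, 0] ⊗ [-18, 6] reproduces all 8 entries of T, so T = [1, 0] ⊗ [1, 0] ⊗ [-18, 6] and rank(T) ≤ 1.
Equivalently every frontal slice T[:,:,k] is c[k] times the rank-1 matrix [1, 0] ⊗ [1, 0]. So T has rank 1 (it is nonzero).

Yes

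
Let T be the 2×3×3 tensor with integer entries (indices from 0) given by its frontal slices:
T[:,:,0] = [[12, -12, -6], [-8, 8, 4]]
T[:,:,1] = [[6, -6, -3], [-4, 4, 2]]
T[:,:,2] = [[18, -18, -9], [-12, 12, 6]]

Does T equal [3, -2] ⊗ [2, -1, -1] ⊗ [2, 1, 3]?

No

Reconstruct entry (0,1,0) from the claimed factors: Σₗ aₗ[0]bₗ[1]cₗ[0] = (3)·(-1)·(2) = -6, but T[0,1,0] = -12. The claim is false.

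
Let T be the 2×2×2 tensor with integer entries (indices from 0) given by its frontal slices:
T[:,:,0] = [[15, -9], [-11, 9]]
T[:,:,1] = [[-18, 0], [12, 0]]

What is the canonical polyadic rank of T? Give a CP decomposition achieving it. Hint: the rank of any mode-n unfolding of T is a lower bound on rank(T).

rank(T) = 2

Lower bound: in the mode-3 unfolding of T (rows indexed by k, columns by (i,j)) the 2×2 minor on rows k ∈ {0, 1}, columns (i,j) ∈ {(0,0), (0,1)} is det [[15, -9], [-18, 0]] = -162 ≠ 0, so that unfolding has rank ≥ 2 and hence rank(T) ≥ 2 (CP rank is at least every unfolding rank, though it can be larger).
Upper bound: with S_k = T[:,:,k], the two rank-1 terms a₁b₁ᵀ, a₂b₂ᵀ are the rank-1 members of the pencil x·S₀ + y·S₁.
det(x·S₀ + y·S₁) is 36·x² − 54·xy = 18·(2·x − 3·y)(x), vanishing at (x:y) = (3:2) and (0:1).
M₁ = 3·S₀ + 2·S₁ = [[9, -27], [-9, 27]] = 9·[1, -1][1, -3]ᵀ and M₂ = S₁ = [[-18, 0], [12, 0]] = (-6)·[3, -2][1, 0]ᵀ, so take a₁ = [1, -1], b₁ = [1, -3], a₂ = [3, -2], b₂ = [1, 0].
Each slice is an integer combination of E₁ = a₁b₁ᵀ and E₂ = a₂b₂ᵀ: S₀ = 3·E₁ + 4·E₂, S₁ = −6·E₂; reading off coefficients, c₁ = [3, 0] and c₂ = [4, -6].
Hence T = [1, -1] ⊗ [1, -3] ⊗ [3, 0] + [3, -2] ⊗ [1, 0] ⊗ [4, -6], so rank(T) ≤ 2.
These bounds meet, so rank(T) = 2.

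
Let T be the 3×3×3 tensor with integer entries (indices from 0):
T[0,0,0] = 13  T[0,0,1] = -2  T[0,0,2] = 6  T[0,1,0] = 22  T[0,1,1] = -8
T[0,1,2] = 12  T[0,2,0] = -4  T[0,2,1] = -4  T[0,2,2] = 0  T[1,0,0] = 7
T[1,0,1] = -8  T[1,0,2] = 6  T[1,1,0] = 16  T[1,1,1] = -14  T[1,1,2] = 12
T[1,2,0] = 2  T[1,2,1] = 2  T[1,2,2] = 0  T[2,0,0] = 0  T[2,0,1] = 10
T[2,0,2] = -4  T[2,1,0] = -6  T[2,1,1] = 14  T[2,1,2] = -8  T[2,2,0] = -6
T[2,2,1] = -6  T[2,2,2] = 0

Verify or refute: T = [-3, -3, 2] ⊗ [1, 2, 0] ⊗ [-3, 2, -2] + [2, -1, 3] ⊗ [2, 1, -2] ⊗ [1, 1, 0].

No

Reconstruct entry (0,1,0) from the claimed factors: Σₗ aₗ[0]bₗ[1]cₗ[0] = (-3)·(2)·(-3) + (2)·(1)·(1) = 20, but T[0,1,0] = 22. The claim is false.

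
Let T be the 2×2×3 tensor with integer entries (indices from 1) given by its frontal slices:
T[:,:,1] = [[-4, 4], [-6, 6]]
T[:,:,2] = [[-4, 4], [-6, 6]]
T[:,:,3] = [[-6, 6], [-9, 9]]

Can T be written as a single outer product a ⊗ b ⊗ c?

If T = a ⊗ b ⊗ c then every fibre of T is a multiple of the corresponding factor, so read the factors off the fibres through the nonzero entry T[1,1,1] = -4.
The mode-1 fibre T[:,1,1] = [-4, -6] gives a = [2, 3] (primitive direction); the mode-2 fibre T[1,:,1] = [-4, 4] gives b = [1, -1]; then c[k] = T[1,1,k] / (a[1]·b[1]) = [-4, -4, -6] / 2 = [-2, -2, -3].
Expanding [2, 3] ⊗ [1, -1] ⊗ [-2, -2, -3] reproduces all 12 entries of T, so T = [2, 3] ⊗ [1, -1] ⊗ [-2, -2, -3] and rank(T) ≤ 1.
Equivalently every frontal slice T[:,:,k] is c[k] times the rank-1 matrix [2, 3] ⊗ [1, -1]. So T has rank 1 (it is nonzero).

Yes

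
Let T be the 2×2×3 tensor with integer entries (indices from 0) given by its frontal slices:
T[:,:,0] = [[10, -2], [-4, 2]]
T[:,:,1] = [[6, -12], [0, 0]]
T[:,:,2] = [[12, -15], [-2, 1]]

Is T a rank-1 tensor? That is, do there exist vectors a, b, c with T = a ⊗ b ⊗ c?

No

The mode-3 unfolding of T (rows indexed by k, columns by (i,j) = (0,0), (0,1), (1,0), (1,1)) is [[10, -2, -4, 2], [6, -12, 0, 0], [12, -15, -2, 1]].
There the 2×2 minor on rows k ∈ {0, 1}, columns (i,j) ∈ {(0,0), (0,1)} is det [[10, -2], [6, -12]] = -108 ≠ 0, so this unfolding has rank ≥ 2; CP rank is at least every unfolding rank, so rank(T) ≥ 2.
In particular rank(T) ≥ 2 > 1, so T is not rank-1.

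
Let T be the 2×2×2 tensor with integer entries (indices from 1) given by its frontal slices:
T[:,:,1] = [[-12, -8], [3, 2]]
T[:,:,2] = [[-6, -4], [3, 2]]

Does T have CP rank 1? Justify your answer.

No

The mode-1 unfolding of T (rows indexed by i, columns by (j,k) = (1,1), (1,2), (2,1), (2,2)) is [[-12, -6, -8, -4], [3, 3, 2, 2]].
There the 2×2 minor on rows i ∈ {1, 2}, columns (j,k) ∈ {(1,1), (1,2)} is det [[-12, -6], [3, 3]] = -18 ≠ 0, so this unfolding has rank ≥ 2; CP rank is at least every unfolding rank, so rank(T) ≥ 2.
In particular rank(T) ≥ 2 > 1, so T is not rank-1.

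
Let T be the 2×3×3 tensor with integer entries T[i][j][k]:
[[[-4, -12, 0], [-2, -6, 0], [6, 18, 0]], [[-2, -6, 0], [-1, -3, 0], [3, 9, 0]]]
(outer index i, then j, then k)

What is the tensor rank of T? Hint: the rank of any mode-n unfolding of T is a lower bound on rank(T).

1

Lower bound: T ≠ 0 (e.g. T[0,0,0] = -4), so rank(T) ≥ 1.
Upper bound: if T = a ⊗ b ⊗ c then every fibre of T is a multiple of the corresponding factor, so read the factors off the fibres through the nonzero entry T[0,0,0] = -4.
The mode-1 fibre T[:,0,0] = [-4, -2] gives a = [2, 1] (primitive direction); the mode-2 fibre T[0,:,0] = [-4, -2, 6] gives b = [2, 1, -3]; then c[k] = T[0,0,k] / (a[0]·b[0]) = [-4, -12, 0] / 4 = [-1, -3, 0].
Expanding [2, 1] ⊗ [2, 1, -3] ⊗ [-1, -3, 0] reproduces all 18 entries of T, so T = [2, 1] ⊗ [2, 1, -3] ⊗ [-1, -3, 0] and rank(T) ≤ 1.
These bounds meet, so rank(T) = 1.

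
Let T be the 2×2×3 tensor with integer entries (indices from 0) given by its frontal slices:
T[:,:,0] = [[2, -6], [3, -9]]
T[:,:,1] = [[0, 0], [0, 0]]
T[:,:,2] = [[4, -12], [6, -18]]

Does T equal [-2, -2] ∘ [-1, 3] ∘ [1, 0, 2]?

Reconstruct entry (1,0,0) from the claimed factors: Σₗ aₗ[1]bₗ[0]cₗ[0] = (-2)·(-1)·(1) = 2, but T[1,0,0] = 3. The claim is false.

No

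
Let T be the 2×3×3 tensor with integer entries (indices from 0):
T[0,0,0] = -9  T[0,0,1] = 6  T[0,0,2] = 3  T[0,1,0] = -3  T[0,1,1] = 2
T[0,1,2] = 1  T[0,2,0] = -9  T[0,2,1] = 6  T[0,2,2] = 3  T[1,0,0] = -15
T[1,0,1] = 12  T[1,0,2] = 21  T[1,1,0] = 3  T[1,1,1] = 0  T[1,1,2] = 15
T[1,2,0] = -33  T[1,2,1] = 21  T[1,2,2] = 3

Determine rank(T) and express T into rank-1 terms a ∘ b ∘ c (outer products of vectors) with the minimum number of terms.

Lower bound: the mode-1 unfolding of T (rows indexed by i, columns by (j,k) = (0,0), (0,1), (0,2), (1,0), (1,1), (1,2), (2,0), (2,1), (2,2)) is [[-9, 6, 3, -3, 2, 1, -9, 6, 3], [-15, 12, 21, 3, 0, 15, -33, 21, 3]].
There the 2×2 minor on rows i ∈ {0, 1}, columns (j,k) ∈ {(0,0), (0,1)} is det [[-9, 6], [-15, 12]] = -18 ≠ 0, so this unfolding has rank ≥ 2; CP rank is at least every unfolding rank, so rank(T) ≥ 2. (Flattening ranks never certify an upper bound on CP rank; for that we must actually write T with 2 rank-1 terms.)
Upper bound — finding two terms. Write S_k = T[:,:,k] for the frontal slices: S₀ = [[-9, -3, -9], [-15, 3, -33]], S₁ = [[6, 2, 6], [12, 0, 21]], S₂ = [[3, 1, 3], [21, 15, 3]].
If T = a₁ ∘ b₁ ∘ c₁ + a₂ ∘ b₂ ∘ c₂ then each S_k = c₁[k]·a₁b₁ᵀ + c₂[k]·a₂b₂ᵀ. S₀ and S₁ are linearly independent, so a₁b₁ᵀ and a₂b₂ᵀ must span the same plane of matrices: they are the rank-1 matrices of the form x·S₀ + y·S₁.
The 2×2 minor of x·S₀ + y·S₁ on rows {0,1}, columns {0,1} is −72·x² + 84·xy − 24·y² = (-12)·(3·x − 2·y)(2·x − y), vanishing at (x:y) = (2:3) and (1:2).
M₁ = 2·S₀ + 3·S₁ = [[0, 0, 0], [6, 6, -3]] = 3·[0, 1][2, 2, -1]ᵀ and M₂ = S₀ + 2·S₁ = [[3, 1, 3], [9, 3, 9]] = [1, 3][3, 1, 3]ᵀ, so take a₁ = [0, 1], b₁ = [2, 2, -1], a₂ = [1, 3], b₂ = [3, 1, 3].
Each slice is an integer combination of E₁ = a₁b₁ᵀ and E₂ = a₂b₂ᵀ: S₀ = 6·E₁ − 3·E₂, S₁ = −3·E₁ + 2·E₂, S₂ = 6·E₁ + E₂; reading off coefficients, c₁ = [6, -3, 6] and c₂ = [-3, 2, 1].
Hence T = [0, 1] ∘ [2, 2, -1] ∘ [6, -3, 6] + [1, 3] ∘ [3, 1, 3] ∘ [-3, 2, 1], so rank(T) ≤ 2.
These bounds meet, so rank(T) = 2.

rank(T) = 2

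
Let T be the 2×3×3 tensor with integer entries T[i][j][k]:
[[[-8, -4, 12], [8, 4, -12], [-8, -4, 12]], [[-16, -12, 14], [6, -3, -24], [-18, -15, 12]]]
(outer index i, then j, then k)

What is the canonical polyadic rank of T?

2

Lower bound: the mode-1 unfolding of T (rows indexed by i, columns by (j,k) = (0,0), (0,1), (0,2), (1,0), (1,1), (1,2), (2,0), (2,1), (2,2)) is [[-8, -4, 12, 8, 4, -12, -8, -4, 12], [-16, -12, 14, 6, -3, -24, -18, -15, 12]].
There the 2×2 minor on rows i ∈ {0, 1}, columns (j,k) ∈ {(0,0), (0,1)} is det [[-8, -4], [-16, -12]] = 32 ≠ 0, so this unfolding has rank ≥ 2; CP rank is at least every unfolding rank, so rank(T) ≥ 2. (Flattening ranks never certify an upper bound on CP rank; for that we must actually write T with 2 rank-1 terms.)
Upper bound — finding two terms. Write S_k = T[:,:,k] for the frontal slices: S₀ = [[-8, 8, -8], [-16, 6, -18]], S₁ = [[-4, 4, -4], [-12, -3, -15]], S₂ = [[12, -12, 12], [14, -24, 12]].
If T = a₁ ⊗ b₁ ⊗ c₁ + a₂ ⊗ b₂ ⊗ c₂ then each S_k = c₁[k]·a₁b₁ᵀ + c₂[k]·a₂b₂ᵀ. S₀ and S₁ are linearly independent, so a₁b₁ᵀ and a₂b₂ᵀ must span the same plane of matrices: they are the rank-1 matrices of the form x·S₀ + y·S₁.
The 2×2 minor of x·S₀ + y·S₁ on rows {0,1}, columns {0,1} is 80·x² + 160·xy + 60·y² = 20·(2·x + 3·y)(2·x + y), vanishing at (x:y) = (3:-2) and (1:-2).
M₁ = 3·S₀ − 2·S₁ = [[-16, 16, -16], [-24, 24, -24]] = (-8)·(2, 3)(1, -1, 1)ᵀ and M₂ = S₀ − 2·S₁ = [[0, 0, 0], [8, 12, 12]] = 4·(0, 1)(2, 3, 3)ᵀ, so take a₁ = (2, 3), b₁ = (1, -1, 1), a₂ = (0, 1), b₂ = (2, 3, 3).
Each slice is an integer combination of E₁ = a₁b₁ᵀ and E₂ = a₂b₂ᵀ: S₀ = −4·E₁ − 2·E₂, S₁ = −2·E₁ − 3·E₂, S₂ = 6·E₁ − 2·E₂; reading off coefficients, c₁ = (-4, -2, 6) and c₂ = (-2, -3, -2).
Hence T = (2, 3) ⊗ (1, -1, 1) ⊗ (-4, -2, 6) + (0, 1) ⊗ (2, 3, 3) ⊗ (-2, -3, -2), so rank(T) ≤ 2.
These bounds meet, so rank(T) = 2.
Check entry T[0,2,0] = -8: (2)·(1)·(-4) + (0)·(3)·(-2) = -8.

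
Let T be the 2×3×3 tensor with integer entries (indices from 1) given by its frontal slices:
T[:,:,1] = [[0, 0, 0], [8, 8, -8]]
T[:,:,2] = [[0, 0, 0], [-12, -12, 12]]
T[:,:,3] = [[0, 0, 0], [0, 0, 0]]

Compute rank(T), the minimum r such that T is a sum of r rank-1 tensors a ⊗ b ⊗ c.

1

Lower bound: T ≠ 0 (e.g. T[2,1,1] = 8), so rank(T) ≥ 1.
Upper bound: the mode-1 fibre T[:,1,1] = [0, 8] gives a = [0, 1] (primitive direction); the mode-2 fibre T[2,:,1] = [8, 8, -8] gives b = [1, 1, -1]; then c[k] = T[2,1,k] / (a[2]·b[1]) = [8, -12, 0] / 1 = [8, -12, 0].
Expanding [0, 1] ⊗ [1, 1, -1] ⊗ [8, -12, 0] reproduces all 18 entries of T, so T = [0, 1] ⊗ [1, 1, -1] ⊗ [8, -12, 0] and rank(T) ≤ 1.
These bounds meet, so rank(T) = 1.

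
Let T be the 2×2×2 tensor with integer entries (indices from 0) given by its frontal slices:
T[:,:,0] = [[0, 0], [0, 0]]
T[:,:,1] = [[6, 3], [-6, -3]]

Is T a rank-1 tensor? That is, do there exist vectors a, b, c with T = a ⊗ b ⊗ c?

Yes

The mode-1 fibre T[:,0,1] = [6, -6] gives a = (1, -1) (primitive direction); the mode-2 fibre T[0,:,1] = [6, 3] gives b = (2, 1); then c[k] = T[0,0,k] / (a[0]·b[0]) = [0, 6] / 2 = (0, 3).
Expanding (1, -1) ⊗ (2, 1) ⊗ (0, 3) reproduces all 8 entries of T, so T = (1, -1) ⊗ (2, 1) ⊗ (0, 3) and rank(T) ≤ 1.
Equivalently every frontal slice T[:,:,k] is c[k] times the rank-1 matrix (1, -1) ⊗ (2, 1). So T has rank 1 (it is nonzero).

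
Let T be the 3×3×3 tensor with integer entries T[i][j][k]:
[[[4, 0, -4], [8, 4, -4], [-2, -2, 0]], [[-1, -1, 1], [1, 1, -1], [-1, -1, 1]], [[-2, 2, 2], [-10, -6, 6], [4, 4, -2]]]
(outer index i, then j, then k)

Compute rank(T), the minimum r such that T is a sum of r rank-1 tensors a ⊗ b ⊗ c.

Lower bound: in the mode-3 unfolding of T (rows indexed by k, columns by (i,j)) the 3×3 minor on rows k ∈ {0, 1, 2}, columns (i,j) ∈ {(0,0), (0,1), (1,0)} is det [[4, 8, -1], [0, 4, -1], [-4, -4, 1]] = 16 ≠ 0, so that unfolding has rank ≥ 3 and hence rank(T) ≥ 3 (CP rank is at least every unfolding rank, though it can be larger).
Upper bound: T is a sum of 3 rank-1 terms, T = (0, 1, -2) ⊗ (1, -1, 1) ⊗ (-1, -1, 1) + (1, 0, -1) ⊗ (0, 2, -1) ⊗ (2, 2, 0) + (1, 0, -1) ⊗ (1, 1, 0) ⊗ (4, 0, -4) (written with every a and b primitive with positive leading entry and the scale carried by c; CP decompositions are not unique, and this one is verified by expanding entrywise), so rank(T) ≤ 3.
These bounds meet, so rank(T) = 3.

3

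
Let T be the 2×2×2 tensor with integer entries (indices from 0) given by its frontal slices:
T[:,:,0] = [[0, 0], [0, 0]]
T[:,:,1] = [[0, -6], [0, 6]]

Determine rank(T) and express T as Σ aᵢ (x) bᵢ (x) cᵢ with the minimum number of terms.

rank(T) = 1

Lower bound: T ≠ 0 (e.g. T[0,1,1] = -6), so rank(T) ≥ 1.
Upper bound: the mode-1 fibre T[:,1,1] = [-6, 6] gives a = [1, -1] (primitive direction); the mode-2 fibre T[0,:,1] = [0, -6] gives b = [0, 1]; then c[k] = T[0,1,k] / (a[0]·b[1]) = [0, -6] / 1 = [0, -6].
Expanding [1, -1] (x) [0, 1] (x) [0, -6] reproduces all 8 entries of T, so T = [1, -1] (x) [0, 1] (x) [0, -6] and rank(T) ≤ 1.
These bounds meet, so rank(T) = 1.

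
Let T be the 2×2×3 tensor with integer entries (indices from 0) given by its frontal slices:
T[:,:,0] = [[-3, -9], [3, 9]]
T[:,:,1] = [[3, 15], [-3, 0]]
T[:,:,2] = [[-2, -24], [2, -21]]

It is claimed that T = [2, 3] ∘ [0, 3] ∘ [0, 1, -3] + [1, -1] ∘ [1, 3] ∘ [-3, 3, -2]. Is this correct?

Yes

Reconstruct entrywise from the claimed factors. For example, T[0,1,1] = 15 and Σₗ aₗ[0]bₗ[1]cₗ[1] = (2)·(3)·(1) + (1)·(3)·(3) = 15; checking all 12 entries, every one matches. The claim holds.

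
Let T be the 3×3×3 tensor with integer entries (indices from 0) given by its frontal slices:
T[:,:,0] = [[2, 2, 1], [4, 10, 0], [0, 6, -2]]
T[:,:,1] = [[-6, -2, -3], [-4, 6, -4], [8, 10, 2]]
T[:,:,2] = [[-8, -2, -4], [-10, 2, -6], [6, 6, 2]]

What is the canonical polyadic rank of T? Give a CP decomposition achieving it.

Lower bound: the mode-2 unfolding of T (rows indexed by j, columns by (i,k) = (0,0), (0,1), (0,2), (1,0), (1,1), (1,2), (2,0), (2,1), (2,2)) is [[2, -6, -8, 4, -4, -10, 0, 8, 6], [2, -2, -2, 10, 6, 2, 6, 10, 6], [1, -3, -4, 0, -4, -6, -2, 2, 2]].
There the 3×3 minor on rows j ∈ {0, 1, 2}, columns (i,k) ∈ {(0,0), (0,1), (1,0)} is det [[2, -6, 4], [2, -2, 10], [1, -3, 0]] = -16 ≠ 0, so this unfolding has rank ≥ 3; CP rank is at least every unfolding rank, so rank(T) ≥ 3. (This is only a lower bound: in general the CP rank may exceed every unfolding rank, so we still need to exhibit 3 rank-1 terms summing to T.)
Upper bound: T is a sum of 3 rank-1 terms, T = [0, 1, 1] (x) [1, 2, 0] (x) [4, 4, 2] + [1, 1, -1] (x) [2, 1, 1] (x) [2, -2, -2] + [1, 2, 0] (x) [2, 0, 1] (x) [-1, -1, -2] (written with every a and b primitive with positive leading entry and the scale carried by c; CP decompositions are not unique, and this one is verified by expanding entrywise), so rank(T) ≤ 3.
These bounds meet, so rank(T) = 3.

rank(T) = 3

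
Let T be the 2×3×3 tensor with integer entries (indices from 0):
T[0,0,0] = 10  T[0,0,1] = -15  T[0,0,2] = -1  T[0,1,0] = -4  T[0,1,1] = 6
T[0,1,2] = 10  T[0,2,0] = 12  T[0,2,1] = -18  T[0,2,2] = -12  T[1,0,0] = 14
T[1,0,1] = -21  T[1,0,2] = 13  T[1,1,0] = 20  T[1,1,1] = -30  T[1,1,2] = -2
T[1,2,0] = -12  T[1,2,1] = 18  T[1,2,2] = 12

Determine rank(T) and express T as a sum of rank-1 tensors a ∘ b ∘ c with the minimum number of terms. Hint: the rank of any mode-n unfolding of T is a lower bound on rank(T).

Lower bound: in the mode-1 unfolding of T (rows indexed by i, columns by (j,k)) the 2×2 minor on rows i ∈ {0, 1}, columns (j,k) ∈ {(0,0), (0,2)} is det [[10, -1], [14, 13]] = 144 ≠ 0, so that unfolding has rank ≥ 2 and hence rank(T) ≥ 2 (CP rank is at least every unfolding rank, though it can be larger).
Upper bound: with S_k = T[:,:,k], the two rank-1 terms a₁b₁ᵀ, a₂b₂ᵀ are the rank-1 members of the pencil x·S₀ + y·S₂.
The 2×2 minor of x·S₀ + y·S₂ on rows {0,1}, columns {0,1} is 256·x² − 128·xy − 128·y² = 128·(x − y)(2·x + y), vanishing at (x:y) = (1:1) and (1:-2).
M₁ = S₀ + S₂ = [[9, 6, 0], [27, 18, 0]] = 3·[1, 3][3, 2, 0]ᵀ and M₂ = S₀ − 2·S₂ = [[12, -24, 36], [-12, 24, -36]] = 12·[1, -1][1, -2, 3]ᵀ, so take a₁ = [1, 3], b₁ = [3, 2, 0], a₂ = [1, -1], b₂ = [1, -2, 3].
Each slice is an integer combination of E₁ = a₁b₁ᵀ and E₂ = a₂b₂ᵀ: S₀ = 2·E₁ + 4·E₂, S₁ = −3·E₁ − 6·E₂, S₂ = E₁ − 4·E₂; reading off coefficients, c₁ = [2, -3, 1] and c₂ = [4, -6, -4].
Hence T = [1, 3] ∘ [3, 2, 0] ∘ [2, -3, 1] + [1, -1] ∘ [1, -2, 3] ∘ [4, -6, -4], so rank(T) ≤ 2.
These bounds meet, so rank(T) = 2.

rank(T) = 2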